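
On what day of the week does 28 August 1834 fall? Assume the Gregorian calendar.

Doomsday rule: the anchor day for the 1800s is Friday. For year 34: 34÷12 = 2 r 10, and 10÷4 = 2, so 2+10+2 = 14.
Friday + 14 ≡ Friday — that's 1834's doomsday.
In August the doomsday date is Aug 8.
Aug 28 is 20 days after Aug 8; 20 mod 7 = 6, so Friday + 6 = Thursday.

Thursday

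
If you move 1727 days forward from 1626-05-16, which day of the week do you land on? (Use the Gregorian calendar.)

Thursday

May 16, 1626 is a Saturday.
1727 mod 7 = 5, so 1727 days after a Saturday is Saturday + 5 = Thursday.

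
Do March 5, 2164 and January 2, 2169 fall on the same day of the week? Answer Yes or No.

Yes

From Mar 5, 2164 to Jan 2, 2169 is 1764 days.
1764 mod 7 = 0, so they are the same weekday.
(Mar 5, 2164 is a Monday; Jan 2, 2169 is a Monday.)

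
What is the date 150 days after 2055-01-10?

Jan has 31 days: +22 → Feb 1, 2055 (128 left).
Feb has 28 days: +28 → Mar 1, 2055 (100 left).
Mar has 31 days: +31 → Apr 1, 2055 (69 left).
Apr has 30 days: +30 → May 1, 2055 (39 left).
May has 31 days: +31 → Jun 1, 2055 (8 left).
+8 → Jun 9, 2055.

June 9, 2055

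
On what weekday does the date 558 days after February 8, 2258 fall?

First find the weekday of Feb 8, 2258. Doomsday rule: the anchor day for the 2200s is Friday. For year 58: 58÷12 = 4 r 10, and 10÷4 = 2, so 4+10+2 = 16.
Friday + 16 ≡ Sunday — that's 2258's doomsday.
In February the doomsday date is Feb 28 (2258 is not a leap year).
Feb 8 is 20 days before Feb 28; 20 mod 7 = 6, so Sunday − 6 = Monday.
558 mod 7 = 5, so 558 days after a Monday is Monday + 5 = Saturday.

Saturday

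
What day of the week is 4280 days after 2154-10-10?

Sunday

Oct 10, 2154 is a Thursday.
4280 mod 7 = 3, so 4280 days after a Thursday is Thursday + 3 = Sunday.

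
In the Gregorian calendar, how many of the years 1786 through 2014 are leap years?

Multiples of 4 in [1786,2014]: 57.
Of those, multiples of 100: 3 (not leap unless ÷400).
Multiples of 400: 1.
Leap years = 57 − 3 + 1 = 55.

55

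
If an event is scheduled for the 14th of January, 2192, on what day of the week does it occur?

Saturday

Doomsday rule: the anchor day for the 2100s is Sunday. For year 92: 92÷12 = 7 r 8, and 8÷4 = 2, so 7+8+2 = 17.
Sunday + 17 ≡ Wednesday — that's 2192's doomsday.
In January the doomsday date is Jan 4 (2192 is a leap year (divisible by 4)).
Jan 14 is 10 days after Jan 4; 10 mod 7 = 3, so Wednesday + 3 = Saturday.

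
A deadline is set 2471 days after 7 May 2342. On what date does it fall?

+365 (one year) → May 7, 2343 (2106 left).
+366 (one year; includes Feb 29, 2344) → May 7, 2344 (1740 left).
+365 (one year) → May 7, 2345 (1375 left).
+365 (one year) → May 7, 2346 (1010 left).
+365 (one year) → May 7, 2347 (645 left).
+366 (one year; includes Feb 29, 2348) → May 7, 2348 (279 left).
May has 31 days: +25 → Jun 1, 2348 (254 left).
Jun has 30 days: +30 → Jul 1, 2348 (224 left).
Jul has 31 days: +31 → Aug 1, 2348 (193 left).
Aug has 31 days: +31 → Sep 1, 2348 (162 left).
Sep has 30 days: +30 → Oct 1, 2348 (132 left).
Oct has 31 days: +31 → Nov 1, 2348 (101 left).
Nov has 30 days: +30 → Dec 1, 2348 (71 left).
Dec has 31 days: +31 → Jan 1, 2349 (40 left).
Jan has 31 days: +31 → Feb 1, 2349 (9 left).
+9 → Feb 10, 2349.

February 10, 2349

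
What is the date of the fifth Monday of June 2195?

June 29, 2195

June 1, 2195 is a Monday.
The first Monday is therefore June 1 (same day).
The fifth Monday is 1 + 4×7 = June 29.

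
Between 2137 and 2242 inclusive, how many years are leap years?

25

Multiples of 4 in [2137,2242]: 26.
Of those, multiples of 100: 1 (not leap unless ÷400).
Multiples of 400: 0.
Leap years = 26 − 1 + 0 = 25.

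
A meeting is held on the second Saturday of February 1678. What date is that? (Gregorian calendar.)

February 1, 1678 is a Tuesday.
The first Saturday is therefore February 5 (4 days later).
The second Saturday is 5 + 1×7 = February 12.

February 12, 1678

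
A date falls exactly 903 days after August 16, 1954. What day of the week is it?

First find the weekday of Aug 16, 1954. Doomsday rule: the anchor day for the 1900s is Wednesday. For year 54: 54÷12 = 4 r 6, and 6÷4 = 1, so 4+6+1 = 11.
Wednesday + 11 ≡ Sunday — that's 1954's doomsday.
In August the doomsday date is Aug 8.
Aug 16 is 8 days after Aug 8; 8 mod 7 = 1, so Sunday + 1 = Monday.
903 mod 7 = 0, so 903 days after a Monday is Monday + 0 = Monday.

Monday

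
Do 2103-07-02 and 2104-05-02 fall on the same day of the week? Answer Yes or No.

From Jul 2, 2103 to May 2, 2104 is 305 days.
305 mod 7 = 4, so they are different weekdays.
(Jul 2, 2103 is a Monday; May 2, 2104 is a Friday.)

No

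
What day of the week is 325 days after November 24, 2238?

First find the weekday of Nov 24, 2238. Doomsday rule: the anchor day for the 2200s is Friday. For year 38: 38÷12 = 3 r 2, and 2÷4 = 0, so 3+2+0 = 5.
Friday + 5 ≡ Wednesday — that's 2238's doomsday.
In November the doomsday date is Nov 7.
Nov 24 is 17 days after Nov 7; 17 mod 7 = 3, so Wednesday + 3 = Saturday.
325 mod 7 = 3, so 325 days after a Saturday is Saturday + 3 = Tuesday.

Tuesday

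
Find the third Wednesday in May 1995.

May 1, 1995 is a Monday.
The first Wednesday is therefore May 3 (2 days later).
The third Wednesday is 3 + 2×7 = May 17.

May 17, 1995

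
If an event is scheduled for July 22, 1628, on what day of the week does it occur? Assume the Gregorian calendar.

Doomsday rule: the anchor day for the 1600s is Tuesday. For year 28: 28÷12 = 2 r 4, and 4÷4 = 1, so 2+4+1 = 7.
Tuesday + 7 ≡ Tuesday — that's 1628's doomsday.
In July the doomsday date is Jul 11.
Jul 22 is 11 days after Jul 11; 11 mod 7 = 4, so Tuesday + 4 = Saturday.

Saturday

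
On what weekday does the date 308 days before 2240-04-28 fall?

Apr 28, 2240 is a Tuesday.
308 mod 7 = 0, so 308 days before a Tuesday is Tuesday − 0 = Tuesday.

Tuesday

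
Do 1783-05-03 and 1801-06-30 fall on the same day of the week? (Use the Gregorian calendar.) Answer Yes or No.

No

From May 3, 1783 to Jun 30, 1801 is 6632 days.
6632 mod 7 = 3, so they are different weekdays.
(May 3, 1783 is a Saturday; Jun 30, 1801 is a Tuesday.)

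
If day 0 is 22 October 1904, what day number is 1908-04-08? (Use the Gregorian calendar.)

Oct 22, 1904 → Oct 22, 1905: 365 days.
Oct 22, 1905 → Oct 22, 1906: 365 days.
Oct 22, 1906 → Oct 22, 1907: 365 days.
Oct 22, 1907 → Nov 22, 1907: 31 days (October has 31).
Nov 22, 1907 → Dec 22, 1907: 30 days (November has 30).
Dec 22, 1907 → Jan 22, 1908: 31 days (December has 31).
Jan 22, 1908 → Feb 22, 1908: 31 days (January has 31).
Feb 22, 1908 → Mar 22, 1908: 29 days (February has 29).
Mar 22, 1908 → Apr 8, 1908: 17 days.
Total: 1264 days.

1264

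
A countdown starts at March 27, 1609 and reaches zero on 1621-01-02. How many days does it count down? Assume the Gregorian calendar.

4299

Mar 27, 1609 → Mar 27, 1610: 365 days.
Mar 27, 1610 → Mar 27, 1611: 365 days.
Mar 27, 1611 → Mar 27, 1612: 366 days (Feb 29, 1612 is in that span).
Mar 27, 1612 → Mar 27, 1613: 365 days.
Mar 27, 1613 → Mar 27, 1614: 365 days.
Mar 27, 1614 → Mar 27, 1615: 365 days.
Mar 27, 1615 → Mar 27, 1616: 366 days (Feb 29, 1616 is in that span).
Mar 27, 1616 → Mar 27, 1617: 365 days.
Mar 27, 1617 → Mar 27, 1618: 365 days.
Mar 27, 1618 → Mar 27, 1619: 365 days.
Mar 27, 1619 → Mar 27, 1620: 366 days (Feb 29, 1620 is in that span).
Mar 27, 1620 → Apr 27, 1620: 31 days (March has 31).
Apr 27, 1620 → May 27, 1620: 30 days (April has 30).
May 27, 1620 → Jun 27, 1620: 31 days (May has 31).
Jun 27, 1620 → Jul 27, 1620: 30 days (June has 30).
Jul 27, 1620 → Aug 27, 1620: 31 days (July has 31).
Aug 27, 1620 → Sep 27, 1620: 31 days (August has 31).
Sep 27, 1620 → Oct 27, 1620: 30 days (September has 30).
Oct 27, 1620 → Nov 27, 1620: 31 days (October has 31).
Nov 27, 1620 → Dec 27, 1620: 30 days (November has 30).
Dec 27, 1620 → Jan 2, 1621: 6 days.
Total: 4299 days.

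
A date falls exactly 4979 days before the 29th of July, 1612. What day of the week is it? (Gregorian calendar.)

Friday

First find the weekday of Jul 29, 1612. Doomsday rule: the anchor day for the 1600s is Tuesday. For year 12: 12÷12 = 1 r 0, and 0÷4 = 0, so 1+0+0 = 1.
Tuesday + 1 ≡ Wednesday — that's 1612's doomsday.
In July the doomsday date is Jul 11.
Jul 29 is 18 days after Jul 11; 18 mod 7 = 4, so Wednesday + 4 = Sunday.
4979 mod 7 = 2, so 4979 days before a Sunday is Sunday − 2 = Friday.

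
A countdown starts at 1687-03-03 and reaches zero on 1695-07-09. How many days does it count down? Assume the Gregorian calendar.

Mar 3, 1687 → Mar 3, 1688: 366 days (Feb 29, 1688 is in that span).
Mar 3, 1688 → Mar 3, 1689: 365 days.
Mar 3, 1689 → Mar 3, 1690: 365 days.
Mar 3, 1690 → Mar 3, 1691: 365 days.
Mar 3, 1691 → Mar 3, 1692: 366 days (Feb 29, 1692 is in that span).
Mar 3, 1692 → Mar 3, 1693: 365 days.
Mar 3, 1693 → Mar 3, 1694: 365 days.
Mar 3, 1694 → Mar 3, 1695: 365 days.
Mar 3, 1695 → Apr 3, 1695: 31 days (March has 31).
Apr 3, 1695 → May 3, 1695: 30 days (April has 30).
May 3, 1695 → Jun 3, 1695: 31 days (May has 31).
Jun 3, 1695 → Jul 3, 1695: 30 days (June has 30).
Jul 3, 1695 → Jul 9, 1695: 6 days.
Total: 3050 days.

3050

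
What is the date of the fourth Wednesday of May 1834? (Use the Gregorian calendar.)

May 1, 1834 is a Thursday.
The first Wednesday is therefore May 7 (6 days later).
The fourth Wednesday is 7 + 3×7 = May 28.

May 28, 1834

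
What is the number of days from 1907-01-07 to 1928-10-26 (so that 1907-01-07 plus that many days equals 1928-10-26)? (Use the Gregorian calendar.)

Jan 7, 1907 → Jan 7, 1908: 365 days.
Jan 7, 1908 → Jan 7, 1909: 366 days (Feb 29, 1908 is in that span).
Jan 7, 1909 → Jan 7, 1910: 365 days.
Jan 7, 1910 → Jan 7, 1911: 365 days.
Jan 7, 1911 → Jan 7, 1912: 365 days.
Jan 7, 1912 → Jan 7, 1913: 366 days (Feb 29, 1912 is in that span).
Jan 7, 1913 → Jan 7, 1914: 365 days.
Jan 7, 1914 → Jan 7, 1915: 365 days.
Jan 7, 1915 → Jan 7, 1916: 365 days.
Jan 7, 1916 → Jan 7, 1917: 366 days (Feb 29, 1916 is in that span).
Jan 7, 1917 → Jan 7, 1918: 365 days.
Jan 7, 1918 → Jan 7, 1919: 365 days.
Jan 7, 1919 → Jan 7, 1920: 365 days.
Jan 7, 1920 → Jan 7, 1921: 366 days (Feb 29, 1920 is in that span).
Jan 7, 1921 → Jan 7, 1922: 365 days.
Jan 7, 1922 → Jan 7, 1923: 365 days.
Jan 7, 1923 → Jan 7, 1924: 365 days.
Jan 7, 1924 → Jan 7, 1925: 366 days (Feb 29, 1924 is in that span).
Jan 7, 1925 → Jan 7, 1926: 365 days.
Jan 7, 1926 → Jan 7, 1927: 365 days.
Jan 7, 1927 → Jan 7, 1928: 365 days.
Jan 7, 1928 → Feb 7, 1928: 31 days (January has 31).
Feb 7, 1928 → Mar 7, 1928: 29 days (February has 29).
Mar 7, 1928 → Apr 7, 1928: 31 days (March has 31).
Apr 7, 1928 → May 7, 1928: 30 days (April has 30).
May 7, 1928 → Jun 7, 1928: 31 days (May has 31).
Jun 7, 1928 → Jul 7, 1928: 30 days (June has 30).
Jul 7, 1928 → Aug 7, 1928: 31 days (July has 31).
Aug 7, 1928 → Sep 7, 1928: 31 days (August has 31).
Sep 7, 1928 → Oct 7, 1928: 30 days (September has 30).
Oct 7, 1928 → Oct 26, 1928: 19 days.
Total: 7963 days.

7963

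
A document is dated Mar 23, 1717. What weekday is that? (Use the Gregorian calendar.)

Doomsday rule: the anchor day for the 1700s is Sunday. For year 17: 17÷12 = 1 r 5, and 5÷4 = 1, so 1+5+1 = 7.
Sunday + 7 ≡ Sunday — that's 1717's doomsday.
In March the doomsday date is Mar 14.
Mar 23 is 9 days after Mar 14; 9 mod 7 = 2, so Sunday + 2 = Tuesday.

Tuesday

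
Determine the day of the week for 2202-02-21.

Sunday

Doomsday rule: the anchor day for the 2200s is Friday. For year 02: 2÷12 = 0 r 2, and 2÷4 = 0, so 0+2+0 = 2.
Friday + 2 ≡ Sunday — that's 2202's doomsday.
In February the doomsday date is Feb 28 (2202 is not a leap year).
Feb 21 is 7 days before Feb 28; 7 mod 7 = 0, so Sunday − 0 = Sunday.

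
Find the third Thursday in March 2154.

March 1, 2154 is a Friday.
The first Thursday is therefore March 7 (6 days later).
The third Thursday is 7 + 2×7 = March 21.

March 21, 2154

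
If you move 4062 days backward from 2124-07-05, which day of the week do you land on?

Jul 5, 2124 is a Wednesday.
4062 mod 7 = 2, so 4062 days before a Wednesday is Wednesday − 2 = Monday.

Monday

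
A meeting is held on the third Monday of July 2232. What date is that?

July 16, 2232

July 1, 2232 is a Sunday.
The first Monday is therefore July 2 (1 days later).
The third Monday is 2 + 2×7 = July 16.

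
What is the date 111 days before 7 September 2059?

−7 → Aug 31, 2059 (end of Aug, 31 days; 104 left).
−31 → Jul 31, 2059 (end of Jul, 31 days; 73 left).
−31 → Jun 30, 2059 (end of Jun, 30 days; 42 left).
−30 → May 31, 2059 (end of May, 31 days; 12 left).
−12 → May 19, 2059.

May 19, 2059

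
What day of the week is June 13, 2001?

Doomsday rule: the anchor day for the 2000s is Tuesday. For year 01: 1÷12 = 0 r 1, and 1÷4 = 0, so 0+1+0 = 1.
Tuesday + 1 ≡ Wednesday — that's 2001's doomsday.
In June the doomsday date is Jun 6.
Jun 13 is 7 days after Jun 6; 7 mod 7 = 0, so Wednesday + 0 = Wednesday.

Wednesday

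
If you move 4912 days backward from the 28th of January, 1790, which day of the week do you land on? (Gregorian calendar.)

Saturday

Jan 28, 1790 is a Thursday.
4912 mod 7 = 5, so 4912 days before a Thursday is Thursday − 5 = Saturday.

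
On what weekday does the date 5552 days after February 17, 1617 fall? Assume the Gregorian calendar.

Saturday

First find the weekday of Feb 17, 1617. Doomsday rule: the anchor day for the 1600s is Tuesday. For year 17: 17÷12 = 1 r 5, and 5÷4 = 1, so 1+5+1 = 7.
Tuesday + 7 ≡ Tuesday — that's 1617's doomsday.
In February the doomsday date is Feb 28 (1617 is not a leap year).
Feb 17 is 11 days before Feb 28; 11 mod 7 = 4, so Tuesday − 4 = Friday.
5552 mod 7 = 1, so 5552 days after a Friday is Friday + 1 = Saturday.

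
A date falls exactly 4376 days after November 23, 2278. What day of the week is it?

Sunday

First find the weekday of Nov 23, 2278. Doomsday rule: the anchor day for the 2200s is Friday. For year 78: 78÷12 = 6 r 6, and 6÷4 = 1, so 6+6+1 = 13.
Friday + 13 ≡ Thursday — that's 2278's doomsday.
In November the doomsday date is Nov 7.
Nov 23 is 16 days after Nov 7; 16 mod 7 = 2, so Thursday + 2 = Saturday.
4376 mod 7 = 1, so 4376 days after a Saturday is Saturday + 1 = Sunday.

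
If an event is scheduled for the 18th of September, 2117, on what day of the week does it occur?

Saturday

January 1, 2117 is a Friday.
Jan 1, 2117 → Feb 1, 2117: 31 days (January has 31).
Feb 1, 2117 → Mar 1, 2117: 28 days (February has 28).
Mar 1, 2117 → Apr 1, 2117: 31 days (March has 31).
Apr 1, 2117 → May 1, 2117: 30 days (April has 30).
May 1, 2117 → Jun 1, 2117: 31 days (May has 31).
Jun 1, 2117 → Jul 1, 2117: 30 days (June has 30).
Jul 1, 2117 → Aug 1, 2117: 31 days (July has 31).
Aug 1, 2117 → Sep 1, 2117: 31 days (August has 31).
Sep 1, 2117 → Sep 18, 2117: 17 days.
Total: 260 days.
260 mod 7 = 1, so Friday + 1 = Saturday.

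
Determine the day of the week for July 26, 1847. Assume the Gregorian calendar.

Doomsday rule: the anchor day for the 1800s is Friday. For year 47: 47÷12 = 3 r 11, and 11÷4 = 2, so 3+11+2 = 16.
Friday + 16 ≡ Sunday — that's 1847's doomsday.
In July the doomsday date is Jul 11.
Jul 26 is 15 days after Jul 11; 15 mod 7 = 1, so Sunday + 1 = Monday.

Monday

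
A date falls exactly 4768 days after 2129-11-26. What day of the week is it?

Sunday

First find the weekday of Nov 26, 2129. Doomsday rule: the anchor day for the 2100s is Sunday. For year 29: 29÷12 = 2 r 5, and 5÷4 = 1, so 2+5+1 = 8.
Sunday + 8 ≡ Monday — that's 2129's doomsday.
In November the doomsday date is Nov 7.
Nov 26 is 19 days after Nov 7; 19 mod 7 = 5, so Monday + 5 = Saturday.
4768 mod 7 = 1, so 4768 days after a Saturday is Saturday + 1 = Sunday.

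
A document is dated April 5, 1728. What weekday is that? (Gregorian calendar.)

Doomsday rule: the anchor day for the 1700s is Sunday. For year 28: 28÷12 = 2 r 4, and 4÷4 = 1, so 2+4+1 = 7.
Sunday + 7 ≡ Sunday — that's 1728's doomsday.
In April the doomsday date is Apr 4.
Apr 5 is 1 day after Apr 4; 1 mod 7 = 1, so Sunday + 1 = Monday.

Monday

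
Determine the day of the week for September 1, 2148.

Sunday

Doomsday rule: the anchor day for the 2100s is Sunday. For year 48: 48÷12 = 4 r 0, and 0÷4 = 0, so 4+0+0 = 4.
Sunday + 4 ≡ Thursday — that's 2148's doomsday.
In September the doomsday date is Sep 5.
Sep 1 is 4 days before Sep 5; 4 mod 7 = 4, so Thursday − 4 = Sunday.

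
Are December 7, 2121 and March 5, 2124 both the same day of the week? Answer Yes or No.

From Dec 7, 2121 to Mar 5, 2124 is 819 days.
819 mod 7 = 0, so they are the same weekday.
(Dec 7, 2121 is a Sunday; Mar 5, 2124 is a Sunday.)

Yes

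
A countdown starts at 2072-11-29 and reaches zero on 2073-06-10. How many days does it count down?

193

Nov 29, 2072 → Dec 29, 2072: 30 days (November has 30).
Dec 29, 2072 → Jan 29, 2073: 31 days (December has 31).
Jan 29, 2073 → Feb 28, 2073: 30 days (January has 31).
Feb 28, 2073 → Mar 28, 2073: 28 days (February has 28).
Mar 28, 2073 → Apr 28, 2073: 31 days (March has 31).
Apr 28, 2073 → May 28, 2073: 30 days (April has 30).
May 28, 2073 → Jun 10, 2073: 13 days.
Total: 193 days.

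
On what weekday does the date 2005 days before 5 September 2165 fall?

First find the weekday of Sep 5, 2165. Doomsday rule: the anchor day for the 2100s is Sunday. For year 65: 65÷12 = 5 r 5, and 5÷4 = 1, so 5+5+1 = 11.
Sunday + 11 ≡ Thursday — that's 2165's doomsday.
In September the doomsday date is Sep 5.
Sep 5 is the doomsday itself: Thursday.
2005 mod 7 = 3, so 2005 days before a Thursday is Thursday − 3 = Monday.

Monday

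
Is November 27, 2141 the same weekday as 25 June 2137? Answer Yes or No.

No

From Jun 25, 2137 to Nov 27, 2141 is 1616 days.
1616 mod 7 = 6, so they are different weekdays.
(Jun 25, 2137 is a Tuesday; Nov 27, 2141 is a Monday.)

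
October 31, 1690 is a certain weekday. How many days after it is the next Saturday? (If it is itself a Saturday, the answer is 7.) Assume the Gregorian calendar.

Oct 31, 1690 is a Tuesday.
From Tuesday to the next Saturday is 4 days.

4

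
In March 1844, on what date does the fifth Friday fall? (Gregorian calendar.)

March 29, 1844

March 1, 1844 is a Friday.
The first Friday is therefore March 1 (same day).
The fifth Friday is 1 + 4×7 = March 29.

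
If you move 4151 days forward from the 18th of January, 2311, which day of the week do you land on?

Jan 18, 2311 is a Wednesday.
4151 mod 7 = 0, so 4151 days after a Wednesday is Wednesday + 0 = Wednesday.

Wednesday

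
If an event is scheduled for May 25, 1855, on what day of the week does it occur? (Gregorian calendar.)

Doomsday rule: the anchor day for the 1800s is Friday. For year 55: 55÷12 = 4 r 7, and 7÷4 = 1, so 4+7+1 = 12.
Friday + 12 ≡ Wednesday — that's 1855's doomsday.
In May the doomsday date is May 9.
May 25 is 16 days after May 9; 16 mod 7 = 2, so Wednesday + 2 = Friday.

Friday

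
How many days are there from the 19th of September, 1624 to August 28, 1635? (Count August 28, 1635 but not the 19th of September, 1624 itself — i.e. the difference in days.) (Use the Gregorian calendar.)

Sep 19, 1624 → Sep 19, 1625: 365 days.
Sep 19, 1625 → Sep 19, 1626: 365 days.
Sep 19, 1626 → Sep 19, 1627: 365 days.
Sep 19, 1627 → Sep 19, 1628: 366 days (Feb 29, 1628 is in that span).
Sep 19, 1628 → Sep 19, 1629: 365 days.
Sep 19, 1629 → Sep 19, 1630: 365 days.
Sep 19, 1630 → Sep 19, 1631: 365 days.
Sep 19, 1631 → Sep 19, 1632: 366 days (Feb 29, 1632 is in that span).
Sep 19, 1632 → Sep 19, 1633: 365 days.
Sep 19, 1633 → Sep 19, 1634: 365 days.
Sep 19, 1634 → Oct 19, 1634: 30 days (September has 30).
Oct 19, 1634 → Nov 19, 1634: 31 days (October has 31).
Nov 19, 1634 → Dec 19, 1634: 30 days (November has 30).
Dec 19, 1634 → Jan 19, 1635: 31 days (December has 31).
Jan 19, 1635 → Feb 19, 1635: 31 days (January has 31).
Feb 19, 1635 → Mar 19, 1635: 28 days (February has 28).
Mar 19, 1635 → Apr 19, 1635: 31 days (March has 31).
Apr 19, 1635 → May 19, 1635: 30 days (April has 30).
May 19, 1635 → Jun 19, 1635: 31 days (May has 31).
Jun 19, 1635 → Jul 19, 1635: 30 days (June has 30).
Jul 19, 1635 → Aug 19, 1635: 31 days (July has 31).
Aug 19, 1635 → Aug 28, 1635: 9 days.
Total: 3995 days.

3995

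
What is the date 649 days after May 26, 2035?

March 5, 2037

+366 (one year; includes Feb 29, 2036) → May 26, 2036 (283 left).
May has 31 days: +6 → Jun 1, 2036 (277 left).
Jun has 30 days: +30 → Jul 1, 2036 (247 left).
Jul has 31 days: +31 → Aug 1, 2036 (216 left).
Aug has 31 days: +31 → Sep 1, 2036 (185 left).
Sep has 30 days: +30 → Oct 1, 2036 (155 left).
Oct has 31 days: +31 → Nov 1, 2036 (124 left).
Nov has 30 days: +30 → Dec 1, 2036 (94 left).
Dec has 31 days: +31 → Jan 1, 2037 (63 left).
Jan has 31 days: +31 → Feb 1, 2037 (32 left).
Feb has 28 days: +28 → Mar 1, 2037 (4 left).
+4 → Mar 5, 2037.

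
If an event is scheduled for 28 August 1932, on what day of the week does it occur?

Sunday

Doomsday rule: the anchor day for the 1900s is Wednesday. For year 32: 32÷12 = 2 r 8, and 8÷4 = 2, so 2+8+2 = 12.
Wednesday + 12 ≡ Monday — that's 1932's doomsday.
In August the doomsday date is Aug 8.
Aug 28 is 20 days after Aug 8; 20 mod 7 = 6, so Monday + 6 = Sunday.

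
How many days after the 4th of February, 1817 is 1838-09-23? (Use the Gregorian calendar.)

Feb 4, 1817 → Feb 4, 1818: 365 days.
Feb 4, 1818 → Feb 4, 1819: 365 days.
Feb 4, 1819 → Feb 4, 1820: 365 days.
Feb 4, 1820 → Feb 4, 1821: 366 days (Feb 29, 1820 is in that span).
Feb 4, 1821 → Feb 4, 1822: 365 days.
Feb 4, 1822 → Feb 4, 1823: 365 days.
Feb 4, 1823 → Feb 4, 1824: 365 days.
Feb 4, 1824 → Feb 4, 1825: 366 days (Feb 29, 1824 is in that span).
Feb 4, 1825 → Feb 4, 1826: 365 days.
Feb 4, 1826 → Feb 4, 1827: 365 days.
Feb 4, 1827 → Feb 4, 1828: 365 days.
Feb 4, 1828 → Feb 4, 1829: 366 days (Feb 29, 1828 is in that span).
Feb 4, 1829 → Feb 4, 1830: 365 days.
Feb 4, 1830 → Feb 4, 1831: 365 days.
Feb 4, 1831 → Feb 4, 1832: 365 days.
Feb 4, 1832 → Feb 4, 1833: 366 days (Feb 29, 1832 is in that span).
Feb 4, 1833 → Feb 4, 1834: 365 days.
Feb 4, 1834 → Feb 4, 1835: 365 days.
Feb 4, 1835 → Feb 4, 1836: 365 days.
Feb 4, 1836 → Feb 4, 1837: 366 days (Feb 29, 1836 is in that span).
Feb 4, 1837 → Feb 4, 1838: 365 days.
Feb 4, 1838 → Mar 4, 1838: 28 days (February has 28).
Mar 4, 1838 → Apr 4, 1838: 31 days (March has 31).
Apr 4, 1838 → May 4, 1838: 30 days (April has 30).
May 4, 1838 → Jun 4, 1838: 31 days (May has 31).
Jun 4, 1838 → Jul 4, 1838: 30 days (June has 30).
Jul 4, 1838 → Aug 4, 1838: 31 days (July has 31).
Aug 4, 1838 → Sep 4, 1838: 31 days (August has 31).
Sep 4, 1838 → Sep 23, 1838: 19 days.
Total: 7901 days.

7901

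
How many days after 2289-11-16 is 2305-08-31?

Nov 16, 2289 → Nov 16, 2290: 365 days.
Nov 16, 2290 → Nov 16, 2291: 365 days.
Nov 16, 2291 → Nov 16, 2292: 366 days (Feb 29, 2292 is in that span).
Nov 16, 2292 → Nov 16, 2293: 365 days.
Nov 16, 2293 → Nov 16, 2294: 365 days.
Nov 16, 2294 → Nov 16, 2295: 365 days.
Nov 16, 2295 → Nov 16, 2296: 366 days (Feb 29, 2296 is in that span).
Nov 16, 2296 → Nov 16, 2297: 365 days.
Nov 16, 2297 → Nov 16, 2298: 365 days.
Nov 16, 2298 → Nov 16, 2299: 365 days.
Nov 16, 2299 → Nov 16, 2300: 365 days.
Nov 16, 2300 → Nov 16, 2301: 365 days.
Nov 16, 2301 → Nov 16, 2302: 365 days.
Nov 16, 2302 → Nov 16, 2303: 365 days.
Nov 16, 2303 → Nov 16, 2304: 366 days (Feb 29, 2304 is in that span).
Nov 16, 2304 → Dec 16, 2304: 30 days (November has 30).
Dec 16, 2304 → Jan 16, 2305: 31 days (December has 31).
Jan 16, 2305 → Feb 16, 2305: 31 days (January has 31).
Feb 16, 2305 → Mar 16, 2305: 28 days (February has 28).
Mar 16, 2305 → Apr 16, 2305: 31 days (March has 31).
Apr 16, 2305 → May 16, 2305: 30 days (April has 30).
May 16, 2305 → Jun 16, 2305: 31 days (May has 31).
Jun 16, 2305 → Jul 16, 2305: 30 days (June has 30).
Jul 16, 2305 → Aug 16, 2305: 31 days (July has 31).
Aug 16, 2305 → Aug 31, 2305: 15 days.
Total: 5766 days.

5766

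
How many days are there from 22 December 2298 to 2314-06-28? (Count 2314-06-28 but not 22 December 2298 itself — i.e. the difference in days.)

5666

Dec 22, 2298 → Dec 22, 2299: 365 days.
Dec 22, 2299 → Dec 22, 2300: 365 days.
Dec 22, 2300 → Dec 22, 2301: 365 days.
Dec 22, 2301 → Dec 22, 2302: 365 days.
Dec 22, 2302 → Dec 22, 2303: 365 days.
Dec 22, 2303 → Dec 22, 2304: 366 days (Feb 29, 2304 is in that span).
Dec 22, 2304 → Dec 22, 2305: 365 days.
Dec 22, 2305 → Dec 22, 2306: 365 days.
Dec 22, 2306 → Dec 22, 2307: 365 days.
Dec 22, 2307 → Dec 22, 2308: 366 days (Feb 29, 2308 is in that span).
Dec 22, 2308 → Dec 22, 2309: 365 days.
Dec 22, 2309 → Dec 22, 2310: 365 days.
Dec 22, 2310 → Dec 22, 2311: 365 days.
Dec 22, 2311 → Dec 22, 2312: 366 days (Feb 29, 2312 is in that span).
Dec 22, 2312 → Dec 22, 2313: 365 days.
Dec 22, 2313 → Jan 22, 2314: 31 days (December has 31).
Jan 22, 2314 → Feb 22, 2314: 31 days (January has 31).
Feb 22, 2314 → Mar 22, 2314: 28 days (February has 28).
Mar 22, 2314 → Apr 22, 2314: 31 days (March has 31).
Apr 22, 2314 → May 22, 2314: 30 days (April has 30).
May 22, 2314 → Jun 22, 2314: 31 days (May has 31).
Jun 22, 2314 → Jun 28, 2314: 6 days.
Total: 5666 days.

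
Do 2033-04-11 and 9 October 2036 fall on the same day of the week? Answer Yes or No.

From Apr 11, 2033 to Oct 9, 2036 is 1277 days.
1277 mod 7 = 3, so they are different weekdays.
(Apr 11, 2033 is a Monday; Oct 9, 2036 is a Thursday.)

No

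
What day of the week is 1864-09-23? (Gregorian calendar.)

Doomsday rule: the anchor day for the 1800s is Friday. For year 64: 64÷12 = 5 r 4, and 4÷4 = 1, so 5+4+1 = 10.
Friday + 10 ≡ Monday — that's 1864's doomsday.
In September the doomsday date is Sep 5.
Sep 23 is 18 days after Sep 5; 18 mod 7 = 4, so Monday + 4 = Friday.

Friday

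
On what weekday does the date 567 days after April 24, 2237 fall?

Monday

First find the weekday of Apr 24, 2237. Doomsday rule: the anchor day for the 2200s is Friday. For year 37: 37÷12 = 3 r 1, and 1÷4 = 0, so 3+1+0 = 4.
Friday + 4 ≡ Tuesday — that's 2237's doomsday.
In April the doomsday date is Apr 4.
Apr 24 is 20 days after Apr 4; 20 mod 7 = 6, so Tuesday + 6 = Monday.
567 mod 7 = 0, so 567 days after a Monday is Monday + 0 = Monday.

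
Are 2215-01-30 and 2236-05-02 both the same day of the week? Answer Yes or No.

From Jan 30, 2215 to May 2, 2236 is 7763 days.
7763 mod 7 = 0, so they are the same weekday.
(Jan 30, 2215 is a Monday; May 2, 2236 is a Monday.)

Yes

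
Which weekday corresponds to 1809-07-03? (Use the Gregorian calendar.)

Doomsday rule: the anchor day for the 1800s is Friday. For year 09: 9÷12 = 0 r 9, and 9÷4 = 2, so 0+9+2 = 11.
Friday + 11 ≡ Tuesday — that's 1809's doomsday.
In July the doomsday date is Jul 11.
Jul 3 is 8 days before Jul 11; 8 mod 7 = 1, so Tuesday − 1 = Monday.

Monday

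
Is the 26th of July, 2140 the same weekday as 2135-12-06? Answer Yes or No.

From Dec 6, 2135 to Jul 26, 2140 is 1694 days.
1694 mod 7 = 0, so they are the same weekday.
(Dec 6, 2135 is a Tuesday; Jul 26, 2140 is a Tuesday.)

Yes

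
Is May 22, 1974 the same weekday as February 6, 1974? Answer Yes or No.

From Feb 6, 1974 to May 22, 1974 is 105 days.
105 mod 7 = 0, so they are the same weekday.
(Feb 6, 1974 is a Wednesday; May 22, 1974 is a Wednesday.)

Yes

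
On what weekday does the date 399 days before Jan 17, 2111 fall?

First find the weekday of Jan 17, 2111. Doomsday rule: the anchor day for the 2100s is Sunday. For year 11: 11÷12 = 0 r 11, and 11÷4 = 2, so 0+11+2 = 13.
Sunday + 13 ≡ Saturday — that's 2111's doomsday.
In January the doomsday date is Jan 3 (2111 is not a leap year).
Jan 17 is 14 days after Jan 3; 14 mod 7 = 0, so Saturday + 0 = Saturday.
399 mod 7 = 0, so 399 days before a Saturday is Saturday − 0 = Saturday.

Saturday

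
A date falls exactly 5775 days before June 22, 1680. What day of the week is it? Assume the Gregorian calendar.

Jun 22, 1680 is a Saturday.
5775 mod 7 = 0, so 5775 days before a Saturday is Saturday − 0 = Saturday.

Saturday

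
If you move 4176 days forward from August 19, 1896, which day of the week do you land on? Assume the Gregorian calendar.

First find the weekday of Aug 19, 1896. Doomsday rule: the anchor day for the 1800s is Friday. For year 96: 96÷12 = 8 r 0, and 0÷4 = 0, so 8+0+0 = 8.
Friday + 8 ≡ Saturday — that's 1896's doomsday.
In August the doomsday date is Aug 8.
Aug 19 is 11 days after Aug 8; 11 mod 7 = 4, so Saturday + 4 = Wednesday.
4176 mod 7 = 4, so 4176 days after a Wednesday is Wednesday + 4 = Sunday.

Sunday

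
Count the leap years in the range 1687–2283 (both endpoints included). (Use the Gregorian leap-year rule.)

144

Multiples of 4 in [1687,2283]: 149.
Of those, multiples of 100: 6 (not leap unless ÷400).
Multiples of 400: 1.
Leap years = 149 − 6 + 1 = 144.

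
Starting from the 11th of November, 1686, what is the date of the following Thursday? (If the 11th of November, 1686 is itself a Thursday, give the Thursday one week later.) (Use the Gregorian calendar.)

Nov 11, 1686 is a Monday.
From Monday to the next Thursday is 3 days.
Nov 11, 1686 + 3 = Nov 14, 1686.

November 14, 1686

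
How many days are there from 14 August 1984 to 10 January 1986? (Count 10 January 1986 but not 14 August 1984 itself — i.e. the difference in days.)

514

Aug 14, 1984 → Aug 14, 1985: 365 days.
Aug 14, 1985 → Sep 14, 1985: 31 days (August has 31).
Sep 14, 1985 → Oct 14, 1985: 30 days (September has 30).
Oct 14, 1985 → Nov 14, 1985: 31 days (October has 31).
Nov 14, 1985 → Dec 14, 1985: 30 days (November has 30).
Dec 14, 1985 → Jan 10, 1986: 27 days.
Total: 514 days.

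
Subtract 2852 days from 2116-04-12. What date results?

−366 (one year; includes Feb 29, 2116) → Apr 12, 2115 (2486 left).
−365 (one year) → Apr 12, 2114 (2121 left).
−365 (one year) → Apr 12, 2113 (1756 left).
−365 (one year) → Apr 12, 2112 (1391 left).
−366 (one year; includes Feb 29, 2112) → Apr 12, 2111 (1025 left).
−365 (one year) → Apr 12, 2110 (660 left).
−365 (one year) → Apr 12, 2109 (295 left).
−12 → Mar 31, 2109 (end of Mar, 31 days; 283 left).
−31 → Feb 28, 2109 (end of Feb, 28 days; 252 left).
−28 → Jan 31, 2109 (end of Jan, 31 days; 224 left).
−31 → Dec 31, 2108 (end of Dec, 31 days; 193 left).
−31 → Nov 30, 2108 (end of Nov, 30 days; 162 left).
−30 → Oct 31, 2108 (end of Oct, 31 days; 132 left).
−31 → Sep 30, 2108 (end of Sep, 30 days; 101 left).
−30 → Aug 31, 2108 (end of Aug, 31 days; 71 left).
−31 → Jul 31, 2108 (end of Jul, 31 days; 40 left).
−31 → Jun 30, 2108 (end of Jun, 30 days; 9 left).
−9 → Jun 21, 2108.

June 21, 2108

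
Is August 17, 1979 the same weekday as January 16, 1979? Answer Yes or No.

From Jan 16, 1979 to Aug 17, 1979 is 213 days.
213 mod 7 = 3, so they are different weekdays.
(Jan 16, 1979 is a Tuesday; Aug 17, 1979 is a Friday.)

No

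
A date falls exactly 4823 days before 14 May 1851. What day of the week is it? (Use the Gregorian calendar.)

Wednesday

May 14, 1851 is a Wednesday.
4823 mod 7 = 0, so 4823 days before a Wednesday is Wednesday − 0 = Wednesday.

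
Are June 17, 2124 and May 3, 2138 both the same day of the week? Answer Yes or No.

From Jun 17, 2124 to May 3, 2138 is 5068 days.
5068 mod 7 = 0, so they are the same weekday.
(Jun 17, 2124 is a Saturday; May 3, 2138 is a Saturday.)

Yes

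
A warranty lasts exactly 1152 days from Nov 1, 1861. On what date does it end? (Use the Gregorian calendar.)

+365 (one year) → Nov 1, 1862 (787 left).
+365 (one year) → Nov 1, 1863 (422 left).
+366 (one year; includes Feb 29, 1864) → Nov 1, 1864 (56 left).
Nov has 30 days: +30 → Dec 1, 1864 (26 left).
+26 → Dec 27, 1864.

December 27, 1864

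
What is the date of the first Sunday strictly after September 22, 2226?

September 24, 2226

Sep 22, 2226 is a Friday.
From Friday to the next Sunday is 2 days.
Sep 22, 2226 + 2 = Sep 24, 2226.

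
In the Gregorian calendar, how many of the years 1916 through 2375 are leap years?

112

Multiples of 4 in [1916,2375]: 115.
Of those, multiples of 100: 4 (not leap unless ÷400).
Multiples of 400: 1.
Leap years = 115 − 4 + 1 = 112.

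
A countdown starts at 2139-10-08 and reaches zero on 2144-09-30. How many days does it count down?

1819

Oct 8, 2139 → Oct 8, 2140: 366 days (Feb 29, 2140 is in that span).
Oct 8, 2140 → Oct 8, 2141: 365 days.
Oct 8, 2141 → Oct 8, 2142: 365 days.
Oct 8, 2142 → Oct 8, 2143: 365 days.
Oct 8, 2143 → Nov 8, 2143: 31 days (October has 31).
Nov 8, 2143 → Dec 8, 2143: 30 days (November has 30).
Dec 8, 2143 → Jan 8, 2144: 31 days (December has 31).
Jan 8, 2144 → Feb 8, 2144: 31 days (January has 31).
Feb 8, 2144 → Mar 8, 2144: 29 days (February has 29).
Mar 8, 2144 → Apr 8, 2144: 31 days (March has 31).
Apr 8, 2144 → May 8, 2144: 30 days (April has 30).
May 8, 2144 → Jun 8, 2144: 31 days (May has 31).
Jun 8, 2144 → Jul 8, 2144: 30 days (June has 30).
Jul 8, 2144 → Aug 8, 2144: 31 days (July has 31).
Aug 8, 2144 → Sep 8, 2144: 31 days (August has 31).
Sep 8, 2144 → Sep 30, 2144: 22 days.
Total: 1819 days.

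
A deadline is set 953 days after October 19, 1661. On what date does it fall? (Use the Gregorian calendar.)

May 29, 1664

+365 (one year) → Oct 19, 1662 (588 left).
+365 (one year) → Oct 19, 1663 (223 left).
Oct has 31 days: +13 → Nov 1, 1663 (210 left).
Nov has 30 days: +30 → Dec 1, 1663 (180 left).
Dec has 31 days: +31 → Jan 1, 1664 (149 left).
Jan has 31 days: +31 → Feb 1, 1664 (118 left).
Feb has 29 days: +29 → Mar 1, 1664 (89 left).
Mar has 31 days: +31 → Apr 1, 1664 (58 left).
Apr has 30 days: +30 → May 1, 1664 (28 left).
+28 → May 29, 1664.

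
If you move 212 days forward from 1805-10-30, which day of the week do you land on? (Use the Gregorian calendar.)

Oct 30, 1805 is a Wednesday.
212 mod 7 = 2, so 212 days after a Wednesday is Wednesday + 2 = Friday.

Friday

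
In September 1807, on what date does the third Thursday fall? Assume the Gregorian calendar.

September 17, 1807

September 1, 1807 is a Tuesday.
The first Thursday is therefore September 3 (2 days later).
The third Thursday is 3 + 2×7 = September 17.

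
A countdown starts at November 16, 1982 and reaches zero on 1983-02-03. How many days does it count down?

79

Nov 16, 1982 → Dec 16, 1982: 30 days (November has 30).
Dec 16, 1982 → Jan 16, 1983: 31 days (December has 31).
Jan 16, 1983 → Feb 3, 1983: 18 days.
Total: 79 days.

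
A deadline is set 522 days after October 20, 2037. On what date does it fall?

+365 (one year) → Oct 20, 2038 (157 left).
Oct has 31 days: +12 → Nov 1, 2038 (145 left).
Nov has 30 days: +30 → Dec 1, 2038 (115 left).
Dec has 31 days: +31 → Jan 1, 2039 (84 left).
Jan has 31 days: +31 → Feb 1, 2039 (53 left).
Feb has 28 days: +28 → Mar 1, 2039 (25 left).
+25 → Mar 26, 2039.

March 26, 2039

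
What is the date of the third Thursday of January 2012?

January 19, 2012

January 1, 2012 is a Sunday.
The first Thursday is therefore January 5 (4 days later).
The third Thursday is 5 + 2×7 = January 19.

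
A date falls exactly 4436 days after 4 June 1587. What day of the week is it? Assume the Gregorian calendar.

First find the weekday of Jun 4, 1587. Doomsday rule: the anchor day for the 1500s is Wednesday. For year 87: 87÷12 = 7 r 3, and 3÷4 = 0, so 7+3+0 = 10.
Wednesday + 10 ≡ Saturday — that's 1587's doomsday.
In June the doomsday date is Jun 6.
Jun 4 is 2 days before Jun 6; 2 mod 7 = 2, so Saturday − 2 = Thursday.
4436 mod 7 = 5, so 4436 days after a Thursday is Thursday + 5 = Tuesday.

Tuesday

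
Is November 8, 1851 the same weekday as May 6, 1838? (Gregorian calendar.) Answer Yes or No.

No

From May 6, 1838 to Nov 8, 1851 is 4934 days.
4934 mod 7 = 6, so they are different weekdays.
(May 6, 1838 is a Sunday; Nov 8, 1851 is a Saturday.)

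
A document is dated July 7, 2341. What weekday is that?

Monday

Doomsday rule: the anchor day for the 2300s is Wednesday. For year 41: 41÷12 = 3 r 5, and 5÷4 = 1, so 3+5+1 = 9.
Wednesday + 9 ≡ Friday — that's 2341's doomsday.
In July the doomsday date is Jul 11.
Jul 7 is 4 days before Jul 11; 4 mod 7 = 4, so Friday − 4 = Monday.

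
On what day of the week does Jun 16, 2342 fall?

Tuesday

Doomsday rule: the anchor day for the 2300s is Wednesday. For year 42: 42÷12 = 3 r 6, and 6÷4 = 1, so 3+6+1 = 10.
Wednesday + 10 ≡ Saturday — that's 2342's doomsday.
In June the doomsday date is Jun 6.
Jun 16 is 10 days after Jun 6; 10 mod 7 = 3, so Saturday + 3 = Tuesday.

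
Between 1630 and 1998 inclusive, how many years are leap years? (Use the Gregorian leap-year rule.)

Multiples of 4 in [1630,1998]: 92.
Of those, multiples of 100: 3 (not leap unless ÷400).
Multiples of 400: 0.
Leap years = 92 − 3 + 0 = 89.

89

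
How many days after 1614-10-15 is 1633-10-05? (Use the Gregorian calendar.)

Oct 15, 1614 → Oct 15, 1615: 365 days.
Oct 15, 1615 → Oct 15, 1616: 366 days (Feb 29, 1616 is in that span).
Oct 15, 1616 → Oct 15, 1617: 365 days.
Oct 15, 1617 → Oct 15, 1618: 365 days.
Oct 15, 1618 → Oct 15, 1619: 365 days.
Oct 15, 1619 → Oct 15, 1620: 366 days (Feb 29, 1620 is in that span).
Oct 15, 1620 → Oct 15, 1621: 365 days.
Oct 15, 1621 → Oct 15, 1622: 365 days.
Oct 15, 1622 → Oct 15, 1623: 365 days.
Oct 15, 1623 → Oct 15, 1624: 366 days (Feb 29, 1624 is in that span).
Oct 15, 1624 → Oct 15, 1625: 365 days.
Oct 15, 1625 → Oct 15, 1626: 365 days.
Oct 15, 1626 → Oct 15, 1627: 365 days.
Oct 15, 1627 → Oct 15, 1628: 366 days (Feb 29, 1628 is in that span).
Oct 15, 1628 → Oct 15, 1629: 365 days.
Oct 15, 1629 → Oct 15, 1630: 365 days.
Oct 15, 1630 → Oct 15, 1631: 365 days.
Oct 15, 1631 → Oct 15, 1632: 366 days (Feb 29, 1632 is in that span).
Oct 15, 1632 → Nov 15, 1632: 31 days (October has 31).
Nov 15, 1632 → Dec 15, 1632: 30 days (November has 30).
Dec 15, 1632 → Jan 15, 1633: 31 days (December has 31).
Jan 15, 1633 → Feb 15, 1633: 31 days (January has 31).
Feb 15, 1633 → Mar 15, 1633: 28 days (February has 28).
Mar 15, 1633 → Apr 15, 1633: 31 days (March has 31).
Apr 15, 1633 → May 15, 1633: 30 days (April has 30).
May 15, 1633 → Jun 15, 1633: 31 days (May has 31).
Jun 15, 1633 → Jul 15, 1633: 30 days (June has 30).
Jul 15, 1633 → Aug 15, 1633: 31 days (July has 31).
Aug 15, 1633 → Sep 15, 1633: 31 days (August has 31).
Sep 15, 1633 → Oct 5, 1633: 20 days.
Total: 6930 days.

6930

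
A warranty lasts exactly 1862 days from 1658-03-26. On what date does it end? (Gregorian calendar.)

+365 (one year) → Mar 26, 1659 (1497 left).
+366 (one year; includes Feb 29, 1660) → Mar 26, 1660 (1131 left).
+365 (one year) → Mar 26, 1661 (766 left).
+365 (one year) → Mar 26, 1662 (401 left).
+365 (one year) → Mar 26, 1663 (36 left).
Mar has 31 days: +6 → Apr 1, 1663 (30 left).
Apr has 30 days: +30 → May 1, 1663 (0 left).

May 1, 1663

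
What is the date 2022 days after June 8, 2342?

+365 (one year) → Jun 8, 2343 (1657 left).
+366 (one year; includes Feb 29, 2344) → Jun 8, 2344 (1291 left).
+365 (one year) → Jun 8, 2345 (926 left).
+365 (one year) → Jun 8, 2346 (561 left).
+365 (one year) → Jun 8, 2347 (196 left).
Jun has 30 days: +23 → Jul 1, 2347 (173 left).
Jul has 31 days: +31 → Aug 1, 2347 (142 left).
Aug has 31 days: +31 → Sep 1, 2347 (111 left).
Sep has 30 days: +30 → Oct 1, 2347 (81 left).
Oct has 31 days: +31 → Nov 1, 2347 (50 left).
Nov has 30 days: +30 → Dec 1, 2347 (20 left).
+20 → Dec 21, 2347.

December 21, 2347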